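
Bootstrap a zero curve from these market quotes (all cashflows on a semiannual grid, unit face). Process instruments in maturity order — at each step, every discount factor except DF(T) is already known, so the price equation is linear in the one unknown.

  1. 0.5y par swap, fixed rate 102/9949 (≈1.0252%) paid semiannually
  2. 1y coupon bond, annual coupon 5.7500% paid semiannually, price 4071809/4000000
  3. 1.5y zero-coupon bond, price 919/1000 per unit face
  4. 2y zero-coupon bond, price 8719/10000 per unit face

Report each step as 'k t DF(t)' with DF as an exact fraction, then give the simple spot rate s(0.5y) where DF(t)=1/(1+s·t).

step 1 [0.5y] swap r/2=51/9949: DF=(1 − 51/9949·(0))/(1+51/9949) = 9949/10000 ≈ 0.994900
step 2 [1y] bond c/2=23/800: DF=(4071809/4000000 − 23/800·(0.994900))/(1+23/800) = 9617/10000 ≈ 0.961700
step 3 [1.5y] zero: DF = P = 919/1000 ≈ 0.919000
step 4 [2y] zero: DF = P = 8719/10000 ≈ 0.871900

1 1/2 9949/10000
2 1 9617/10000
3 3/2 919/1000
4 2 8719/10000
s(0.5y) = (1/(9949/10000) − 1)/(1/2) = 102/9949 ≈ 1.0252%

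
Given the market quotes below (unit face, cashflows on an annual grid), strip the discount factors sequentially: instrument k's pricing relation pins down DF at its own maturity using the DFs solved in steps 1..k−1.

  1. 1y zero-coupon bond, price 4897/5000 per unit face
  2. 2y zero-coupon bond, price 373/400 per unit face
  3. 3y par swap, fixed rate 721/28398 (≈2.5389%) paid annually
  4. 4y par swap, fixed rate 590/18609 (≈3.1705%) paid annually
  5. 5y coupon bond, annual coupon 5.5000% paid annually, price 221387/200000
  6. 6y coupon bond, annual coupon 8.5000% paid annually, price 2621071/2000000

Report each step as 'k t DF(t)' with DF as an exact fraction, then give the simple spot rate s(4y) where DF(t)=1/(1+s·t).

1 1 4897/5000
2 2 373/400
3 3 9279/10000
4 4 441/500
5 5 1069/1250
6 6 8493/10000
s(4y) = (1/(441/500) − 1)/(4) = 59/1764 ≈ 3.3447%

step 1 [1y] zero: DF = P = 4897/5000 ≈ 0.979400
step 2 [2y] zero: DF = P = 373/400 ≈ 0.932500
step 3 [3y] swap r/1=721/28398: DF=(1 − 721/28398·(0.979400+0.932500))/(1+721/28398) = 9279/10000 ≈ 0.927900
step 4 [4y] swap r/1=590/18609: DF=(1 − 590/18609·(0.979400+0.932500+0.927900))/(1+590/18609) = 441/500 ≈ 0.882000
step 5 [5y] bond c/1=11/200: DF=(221387/200000 − 11/200·(0.979400+0.932500+0.927900+0.882000))/(1+11/200) = 1069/1250 ≈ 0.855200
step 6 [6y] bond c/1=17/200: DF=(2621071/2000000 − 17/200·(0.979400+0.932500+0.927900+0.882000+0.855200))/(1+17/200) = 8493/10000 ≈ 0.849300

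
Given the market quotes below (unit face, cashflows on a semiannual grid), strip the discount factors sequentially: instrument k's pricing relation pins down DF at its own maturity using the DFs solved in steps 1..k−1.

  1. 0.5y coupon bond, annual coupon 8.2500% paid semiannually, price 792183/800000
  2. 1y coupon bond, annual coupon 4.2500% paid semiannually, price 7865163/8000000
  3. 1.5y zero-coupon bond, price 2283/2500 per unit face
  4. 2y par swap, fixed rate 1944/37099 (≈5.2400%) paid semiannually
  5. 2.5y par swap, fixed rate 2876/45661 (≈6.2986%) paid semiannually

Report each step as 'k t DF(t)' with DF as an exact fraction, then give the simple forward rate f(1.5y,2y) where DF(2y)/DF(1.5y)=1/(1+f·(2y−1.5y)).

1 1/2 951/1000
2 1 9429/10000
3 3/2 2283/2500
4 2 2257/2500
5 5/2 4281/5000
f(1.5y,2y) = ((2283/2500)/(2257/2500) − 1)/(1/2) = 52/2257 ≈ 2.3039%

step 1 [0.5y] bond c/2=33/800: DF=(792183/800000 − 33/800·(0))/(1+33/800) = 951/1000 ≈ 0.951000
step 2 [1y] bond c/2=17/800: DF=(7865163/8000000 − 17/800·(0.951000))/(1+17/800) = 9429/10000 ≈ 0.942900
step 3 [1.5y] zero: DF = P = 2283/2500 ≈ 0.913200
step 4 [2y] swap r/2=972/37099: DF=(1 − 972/37099·(0.951000+0.942900+0.913200))/(1+972/37099) = 2257/2500 ≈ 0.902800
step 5 [2.5y] swap r/2=1438/45661: DF=(1 − 1438/45661·(0.951000+0.942900+0.913200+0.902800))/(1+1438/45661) = 4281/5000 ≈ 0.856200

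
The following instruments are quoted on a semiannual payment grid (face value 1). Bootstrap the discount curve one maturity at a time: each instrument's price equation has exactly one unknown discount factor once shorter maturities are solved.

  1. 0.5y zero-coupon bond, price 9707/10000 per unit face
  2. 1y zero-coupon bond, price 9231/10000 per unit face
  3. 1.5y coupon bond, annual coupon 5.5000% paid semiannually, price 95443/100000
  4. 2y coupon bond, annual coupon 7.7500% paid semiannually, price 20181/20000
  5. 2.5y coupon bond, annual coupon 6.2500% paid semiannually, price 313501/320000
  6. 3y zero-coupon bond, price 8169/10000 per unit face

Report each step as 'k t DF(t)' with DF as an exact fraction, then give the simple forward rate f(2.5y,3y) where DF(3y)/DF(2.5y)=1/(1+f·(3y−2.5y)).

step 1 [0.5y] zero: DF = P = 9707/10000 ≈ 0.970700
step 2 [1y] zero: DF = P = 9231/10000 ≈ 0.923100
step 3 [1.5y] bond c/2=11/400: DF=(95443/100000 − 11/400·(0.970700+0.923100))/(1+11/400) = 4391/5000 ≈ 0.878200
step 4 [2y] bond c/2=31/800: DF=(20181/20000 − 31/800·(0.970700+0.923100+0.878200))/(1+31/800) = 217/250 ≈ 0.868000
step 5 [2.5y] bond c/2=1/32: DF=(313501/320000 − 1/32·(0.970700+0.923100+0.878200+0.868000))/(1+1/32) = 8397/10000 ≈ 0.839700
step 6 [3y] zero: DF = P = 8169/10000 ≈ 0.816900

1 1/2 9707/10000
2 1 9231/10000
3 3/2 4391/5000
4 2 217/250
5 5/2 8397/10000
6 3 8169/10000
f(2.5y,3y) = ((8397/10000)/(8169/10000) − 1)/(1/2) = 152/2723 ≈ 5.5821%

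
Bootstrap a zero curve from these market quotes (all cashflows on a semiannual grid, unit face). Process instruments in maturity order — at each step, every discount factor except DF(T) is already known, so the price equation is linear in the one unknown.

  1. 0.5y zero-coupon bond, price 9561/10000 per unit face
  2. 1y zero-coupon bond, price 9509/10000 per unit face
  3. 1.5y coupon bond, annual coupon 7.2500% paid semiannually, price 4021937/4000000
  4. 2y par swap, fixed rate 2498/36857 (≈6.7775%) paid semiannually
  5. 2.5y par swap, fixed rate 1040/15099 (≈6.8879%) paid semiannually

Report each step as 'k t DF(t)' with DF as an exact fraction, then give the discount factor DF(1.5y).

1 1/2 9561/10000
2 1 9509/10000
3 3/2 2259/2500
4 2 8751/10000
5 5/2 211/250
DF(1.5y) = 2259/2500 ≈ 0.903600

step 1 [0.5y] zero: DF = P = 9561/10000 ≈ 0.956100
step 2 [1y] zero: DF = P = 9509/10000 ≈ 0.950900
step 3 [1.5y] bond c/2=29/800: DF=(4021937/4000000 − 29/800·(0.956100+0.950900))/(1+29/800) = 2259/2500 ≈ 0.903600
step 4 [2y] swap r/2=1249/36857: DF=(1 − 1249/36857·(0.956100+0.950900+0.903600))/(1+1249/36857) = 8751/10000 ≈ 0.875100
step 5 [2.5y] swap r/2=520/15099: DF=(1 − 520/15099·(0.956100+0.950900+0.903600+0.875100))/(1+520/15099) = 211/250 ≈ 0.844000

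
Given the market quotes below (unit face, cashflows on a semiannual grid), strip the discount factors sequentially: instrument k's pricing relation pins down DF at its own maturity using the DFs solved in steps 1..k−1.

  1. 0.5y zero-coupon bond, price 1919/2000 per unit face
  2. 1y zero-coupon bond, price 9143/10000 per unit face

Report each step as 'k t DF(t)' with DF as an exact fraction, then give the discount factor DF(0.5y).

step 1 [0.5y] zero: DF = P = 1919/2000 ≈ 0.959500
step 2 [1y] zero: DF = P = 9143/10000 ≈ 0.914300

1 1/2 1919/2000
2 1 9143/10000
DF(0.5y) = 1919/2000 ≈ 0.959500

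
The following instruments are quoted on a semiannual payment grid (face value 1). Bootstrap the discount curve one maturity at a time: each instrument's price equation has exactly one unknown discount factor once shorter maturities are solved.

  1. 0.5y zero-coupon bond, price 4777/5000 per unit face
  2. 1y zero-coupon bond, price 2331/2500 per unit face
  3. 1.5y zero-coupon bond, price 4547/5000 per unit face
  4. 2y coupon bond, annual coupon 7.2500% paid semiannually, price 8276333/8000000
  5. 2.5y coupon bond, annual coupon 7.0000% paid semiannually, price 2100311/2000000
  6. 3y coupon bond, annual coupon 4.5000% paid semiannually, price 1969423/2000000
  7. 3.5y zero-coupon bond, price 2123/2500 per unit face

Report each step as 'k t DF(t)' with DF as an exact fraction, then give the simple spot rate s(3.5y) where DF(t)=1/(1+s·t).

1 1/2 4777/5000
2 1 2331/2500
3 3/2 4547/5000
4 2 1801/2000
5 5/2 556/625
6 3 8621/10000
7 7/2 2123/2500
s(3.5y) = (1/(2123/2500) − 1)/(7/2) = 754/14861 ≈ 5.0737%

step 1 [0.5y] zero: DF = P = 4777/5000 ≈ 0.955400
step 2 [1y] zero: DF = P = 2331/2500 ≈ 0.932400
step 3 [1.5y] zero: DF = P = 4547/5000 ≈ 0.909400
step 4 [2y] bond c/2=29/800: DF=(8276333/8000000 − 29/800·(0.955400+0.932400+0.909400))/(1+29/800) = 1801/2000 ≈ 0.900500
step 5 [2.5y] bond c/2=7/200: DF=(2100311/2000000 − 7/200·(0.955400+0.932400+0.909400+0.900500))/(1+7/200) = 556/625 ≈ 0.889600
step 6 [3y] bond c/2=9/400: DF=(1969423/2000000 − 9/400·(0.955400+0.932400+0.909400+0.900500+0.889600))/(1+9/400) = 8621/10000 ≈ 0.862100
step 7 [3.5y] zero: DF = P = 2123/2500 ≈ 0.849200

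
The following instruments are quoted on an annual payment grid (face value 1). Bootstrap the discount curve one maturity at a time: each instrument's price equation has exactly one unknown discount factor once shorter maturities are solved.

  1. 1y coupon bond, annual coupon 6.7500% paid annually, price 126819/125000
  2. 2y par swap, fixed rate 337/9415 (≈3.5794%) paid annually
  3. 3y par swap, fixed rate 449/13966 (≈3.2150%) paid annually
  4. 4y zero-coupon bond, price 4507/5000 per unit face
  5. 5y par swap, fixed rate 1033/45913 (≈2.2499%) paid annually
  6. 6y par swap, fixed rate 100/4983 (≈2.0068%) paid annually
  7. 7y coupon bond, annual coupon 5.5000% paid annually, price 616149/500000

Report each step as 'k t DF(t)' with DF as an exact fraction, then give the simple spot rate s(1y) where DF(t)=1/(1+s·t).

1 1 594/625
2 2 4663/5000
3 3 4551/5000
4 4 4507/5000
5 5 8967/10000
6 6 89/100
7 7 8823/10000
s(1y) = (1/(594/625) − 1)/(1) = 31/594 ≈ 5.2189%

step 1 [1y] bond c/1=27/400: DF=(126819/125000 − 27/400·(0))/(1+27/400) = 594/625 ≈ 0.950400
step 2 [2y] swap r/1=337/9415: DF=(1 − 337/9415·(0.950400))/(1+337/9415) = 4663/5000 ≈ 0.932600
step 3 [3y] swap r/1=449/13966: DF=(1 − 449/13966·(0.950400+0.932600))/(1+449/13966) = 4551/5000 ≈ 0.910200
step 4 [4y] zero: DF = P = 4507/5000 ≈ 0.901400
step 5 [5y] swap r/1=1033/45913: DF=(1 − 1033/45913·(0.950400+0.932600+0.910200+0.901400))/(1+1033/45913) = 8967/10000 ≈ 0.896700
step 6 [6y] swap r/1=100/4983: DF=(1 − 100/4983·(0.950400+0.932600+0.910200+0.901400+0.896700))/(1+100/4983) = 89/100 ≈ 0.890000
step 7 [7y] bond c/1=11/200: DF=(616149/500000 − 11/200·(0.950400+0.932600+0.910200+0.901400+0.896700+0.890000))/(1+11/200) = 8823/10000 ≈ 0.882300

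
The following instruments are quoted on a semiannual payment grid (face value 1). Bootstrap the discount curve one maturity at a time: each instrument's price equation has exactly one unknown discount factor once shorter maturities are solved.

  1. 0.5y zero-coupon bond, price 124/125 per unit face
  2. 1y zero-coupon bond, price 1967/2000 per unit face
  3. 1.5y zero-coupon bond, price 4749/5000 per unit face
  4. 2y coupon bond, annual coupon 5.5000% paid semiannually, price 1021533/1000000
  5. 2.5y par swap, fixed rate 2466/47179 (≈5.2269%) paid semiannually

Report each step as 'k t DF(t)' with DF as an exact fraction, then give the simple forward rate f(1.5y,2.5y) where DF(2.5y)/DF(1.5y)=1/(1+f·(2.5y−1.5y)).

step 1 [0.5y] zero: DF = P = 124/125 ≈ 0.992000
step 2 [1y] zero: DF = P = 1967/2000 ≈ 0.983500
step 3 [1.5y] zero: DF = P = 4749/5000 ≈ 0.949800
step 4 [2y] bond c/2=11/400: DF=(1021533/1000000 − 11/400·(0.992000+0.983500+0.949800))/(1+11/400) = 9159/10000 ≈ 0.915900
step 5 [2.5y] swap r/2=1233/47179: DF=(1 − 1233/47179·(0.992000+0.983500+0.949800+0.915900))/(1+1233/47179) = 8767/10000 ≈ 0.876700

1 1/2 124/125
2 1 1967/2000
3 3/2 4749/5000
4 2 9159/10000
5 5/2 8767/10000
f(1.5y,2.5y) = ((4749/5000)/(8767/10000) − 1)/(1) = 731/8767 ≈ 8.3381%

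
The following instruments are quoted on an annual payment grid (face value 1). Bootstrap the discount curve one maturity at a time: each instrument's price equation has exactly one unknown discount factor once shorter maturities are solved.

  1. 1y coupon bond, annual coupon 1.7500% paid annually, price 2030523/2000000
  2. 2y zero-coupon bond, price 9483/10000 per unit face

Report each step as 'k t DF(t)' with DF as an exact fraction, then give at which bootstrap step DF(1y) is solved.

1 1 4989/5000
2 2 9483/10000
DF(1y) is solved at step 1

step 1 [1y] bond c/1=7/400: DF=(2030523/2000000 − 7/400·(0))/(1+7/400) = 4989/5000 ≈ 0.997800
step 2 [2y] zero: DF = P = 9483/10000 ≈ 0.948300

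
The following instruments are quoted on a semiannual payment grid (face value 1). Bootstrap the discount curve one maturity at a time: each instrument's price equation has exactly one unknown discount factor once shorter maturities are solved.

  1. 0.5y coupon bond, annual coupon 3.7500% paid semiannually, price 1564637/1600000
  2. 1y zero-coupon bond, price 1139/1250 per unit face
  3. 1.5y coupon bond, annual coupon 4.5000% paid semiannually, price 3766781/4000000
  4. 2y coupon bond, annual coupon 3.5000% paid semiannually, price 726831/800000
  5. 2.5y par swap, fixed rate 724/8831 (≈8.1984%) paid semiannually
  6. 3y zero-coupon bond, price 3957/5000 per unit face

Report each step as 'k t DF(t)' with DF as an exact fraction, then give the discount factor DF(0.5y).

1 1/2 9599/10000
2 1 1139/1250
3 3/2 4399/5000
4 2 1057/1250
5 5/2 819/1000
6 3 3957/5000
DF(0.5y) = 9599/10000 ≈ 0.959900

step 1 [0.5y] bond c/2=3/160: DF=(1564637/1600000 − 3/160·(0))/(1+3/160) = 9599/10000 ≈ 0.959900
step 2 [1y] zero: DF = P = 1139/1250 ≈ 0.911200
step 3 [1.5y] bond c/2=9/400: DF=(3766781/4000000 − 9/400·(0.959900+0.911200))/(1+9/400) = 4399/5000 ≈ 0.879800
step 4 [2y] bond c/2=7/400: DF=(726831/800000 − 7/400·(0.959900+0.911200+0.879800))/(1+7/400) = 1057/1250 ≈ 0.845600
step 5 [2.5y] swap r/2=362/8831: DF=(1 − 362/8831·(0.959900+0.911200+0.879800+0.845600))/(1+362/8831) = 819/1000 ≈ 0.819000
step 6 [3y] zero: DF = P = 3957/5000 ≈ 0.791400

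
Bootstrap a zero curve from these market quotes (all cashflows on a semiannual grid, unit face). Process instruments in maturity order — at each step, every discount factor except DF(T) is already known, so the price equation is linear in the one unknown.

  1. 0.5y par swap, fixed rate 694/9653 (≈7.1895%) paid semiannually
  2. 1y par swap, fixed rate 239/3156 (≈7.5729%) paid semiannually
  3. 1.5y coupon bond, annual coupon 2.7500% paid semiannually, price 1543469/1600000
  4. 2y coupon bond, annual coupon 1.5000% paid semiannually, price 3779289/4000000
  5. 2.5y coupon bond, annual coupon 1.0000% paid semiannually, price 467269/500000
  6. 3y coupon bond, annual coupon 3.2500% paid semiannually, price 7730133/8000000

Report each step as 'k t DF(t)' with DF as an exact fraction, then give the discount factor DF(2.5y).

1 1/2 9653/10000
2 1 9283/10000
3 3/2 9259/10000
4 2 573/625
5 5/2 9113/10000
6 3 1753/2000
DF(2.5y) = 9113/10000 ≈ 0.911300

step 1 [0.5y] swap r/2=347/9653: DF=(1 − 347/9653·(0))/(1+347/9653) = 9653/10000 ≈ 0.965300
step 2 [1y] swap r/2=239/6312: DF=(1 − 239/6312·(0.965300))/(1+239/6312) = 9283/10000 ≈ 0.928300
step 3 [1.5y] bond c/2=11/800: DF=(1543469/1600000 − 11/800·(0.965300+0.928300))/(1+11/800) = 9259/10000 ≈ 0.925900
step 4 [2y] bond c/2=3/400: DF=(3779289/4000000 − 3/400·(0.965300+0.928300+0.925900))/(1+3/400) = 573/625 ≈ 0.916800
step 5 [2.5y] bond c/2=1/200: DF=(467269/500000 − 1/200·(0.965300+0.928300+0.925900+0.916800))/(1+1/200) = 9113/10000 ≈ 0.911300
step 6 [3y] bond c/2=13/800: DF=(7730133/8000000 − 13/800·(0.965300+0.928300+0.925900+0.916800+0.911300))/(1+13/800) = 1753/2000 ≈ 0.876500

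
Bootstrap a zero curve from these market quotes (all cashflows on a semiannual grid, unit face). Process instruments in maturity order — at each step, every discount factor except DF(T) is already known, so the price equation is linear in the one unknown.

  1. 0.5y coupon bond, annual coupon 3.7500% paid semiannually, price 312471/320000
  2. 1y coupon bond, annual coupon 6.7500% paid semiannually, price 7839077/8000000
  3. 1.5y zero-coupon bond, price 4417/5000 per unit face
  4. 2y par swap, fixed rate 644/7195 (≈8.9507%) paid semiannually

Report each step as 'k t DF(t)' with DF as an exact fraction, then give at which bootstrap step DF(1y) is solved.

step 1 [0.5y] bond c/2=3/160: DF=(312471/320000 − 3/160·(0))/(1+3/160) = 1917/2000 ≈ 0.958500
step 2 [1y] bond c/2=27/800: DF=(7839077/8000000 − 27/800·(0.958500))/(1+27/800) = 4583/5000 ≈ 0.916600
step 3 [1.5y] zero: DF = P = 4417/5000 ≈ 0.883400
step 4 [2y] swap r/2=322/7195: DF=(1 − 322/7195·(0.958500+0.916600+0.883400))/(1+322/7195) = 839/1000 ≈ 0.839000

1 1/2 1917/2000
2 1 4583/5000
3 3/2 4417/5000
4 2 839/1000
DF(1y) is solved at step 2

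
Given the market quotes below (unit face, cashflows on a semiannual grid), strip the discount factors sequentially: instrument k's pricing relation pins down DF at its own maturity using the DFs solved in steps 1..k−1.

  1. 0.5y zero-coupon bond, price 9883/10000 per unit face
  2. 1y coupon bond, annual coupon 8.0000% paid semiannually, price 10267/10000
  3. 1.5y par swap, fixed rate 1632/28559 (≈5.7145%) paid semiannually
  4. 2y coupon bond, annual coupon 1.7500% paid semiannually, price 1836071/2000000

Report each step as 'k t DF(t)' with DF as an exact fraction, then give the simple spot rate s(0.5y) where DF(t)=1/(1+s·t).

1 1/2 9883/10000
2 1 2373/2500
3 3/2 574/625
4 2 8853/10000
s(0.5y) = (1/(9883/10000) − 1)/(1/2) = 234/9883 ≈ 2.3677%

step 1 [0.5y] zero: DF = P = 9883/10000 ≈ 0.988300
step 2 [1y] bond c/2=1/25: DF=(10267/10000 − 1/25·(0.988300))/(1+1/25) = 2373/2500 ≈ 0.949200
step 3 [1.5y] swap r/2=816/28559: DF=(1 − 816/28559·(0.988300+0.949200))/(1+816/28559) = 574/625 ≈ 0.918400
step 4 [2y] bond c/2=7/800: DF=(1836071/2000000 − 7/800·(0.988300+0.949200+0.918400))/(1+7/800) = 8853/10000 ≈ 0.885300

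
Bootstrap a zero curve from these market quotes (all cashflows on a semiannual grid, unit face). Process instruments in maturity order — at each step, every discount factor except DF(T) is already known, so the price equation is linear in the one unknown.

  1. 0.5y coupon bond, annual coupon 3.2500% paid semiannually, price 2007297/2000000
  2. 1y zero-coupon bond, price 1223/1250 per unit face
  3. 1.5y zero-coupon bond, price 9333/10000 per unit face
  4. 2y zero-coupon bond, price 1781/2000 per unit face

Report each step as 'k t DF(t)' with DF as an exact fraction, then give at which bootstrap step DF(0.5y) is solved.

step 1 [0.5y] bond c/2=13/800: DF=(2007297/2000000 − 13/800·(0))/(1+13/800) = 2469/2500 ≈ 0.987600
step 2 [1y] zero: DF = P = 1223/1250 ≈ 0.978400
step 3 [1.5y] zero: DF = P = 9333/10000 ≈ 0.933300
step 4 [2y] zero: DF = P = 1781/2000 ≈ 0.890500

1 1/2 2469/2500
2 1 1223/1250
3 3/2 9333/10000
4 2 1781/2000
DF(0.5y) is solved at step 1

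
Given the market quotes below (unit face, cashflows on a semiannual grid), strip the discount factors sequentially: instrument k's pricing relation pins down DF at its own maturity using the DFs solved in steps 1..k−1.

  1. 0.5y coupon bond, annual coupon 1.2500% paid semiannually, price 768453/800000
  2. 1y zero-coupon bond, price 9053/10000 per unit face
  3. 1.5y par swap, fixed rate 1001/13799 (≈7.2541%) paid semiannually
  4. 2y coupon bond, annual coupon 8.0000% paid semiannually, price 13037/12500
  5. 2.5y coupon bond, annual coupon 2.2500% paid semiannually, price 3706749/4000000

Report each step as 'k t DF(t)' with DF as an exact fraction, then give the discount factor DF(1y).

1 1/2 4773/5000
2 1 9053/10000
3 3/2 8999/10000
4 2 8967/10000
5 5/2 8757/10000
DF(1y) = 9053/10000 ≈ 0.905300

step 1 [0.5y] bond c/2=1/160: DF=(768453/800000 − 1/160·(0))/(1+1/160) = 4773/5000 ≈ 0.954600
step 2 [1y] zero: DF = P = 9053/10000 ≈ 0.905300
step 3 [1.5y] swap r/2=1001/27598: DF=(1 − 1001/27598·(0.954600+0.905300))/(1+1001/27598) = 8999/10000 ≈ 0.899900
step 4 [2y] bond c/2=1/25: DF=(13037/12500 − 1/25·(0.954600+0.905300+0.899900))/(1+1/25) = 8967/10000 ≈ 0.896700
step 5 [2.5y] bond c/2=9/800: DF=(3706749/4000000 − 9/800·(0.954600+0.905300+0.899900+0.896700))/(1+9/800) = 8757/10000 ≈ 0.875700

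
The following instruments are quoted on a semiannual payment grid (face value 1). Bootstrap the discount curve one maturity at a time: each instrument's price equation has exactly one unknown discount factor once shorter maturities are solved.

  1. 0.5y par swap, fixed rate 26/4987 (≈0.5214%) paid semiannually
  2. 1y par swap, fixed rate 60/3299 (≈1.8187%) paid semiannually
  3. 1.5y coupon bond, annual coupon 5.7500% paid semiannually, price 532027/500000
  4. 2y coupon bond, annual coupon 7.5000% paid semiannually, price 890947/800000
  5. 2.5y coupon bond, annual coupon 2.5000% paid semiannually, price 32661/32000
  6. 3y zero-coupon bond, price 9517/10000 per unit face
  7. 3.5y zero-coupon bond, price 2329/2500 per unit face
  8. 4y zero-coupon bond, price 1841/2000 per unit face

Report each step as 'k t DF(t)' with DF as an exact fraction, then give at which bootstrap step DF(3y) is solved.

1 1/2 4987/5000
2 1 491/500
3 3/2 979/1000
4 2 1933/2000
5 5/2 2399/2500
6 3 9517/10000
7 7/2 2329/2500
8 4 1841/2000
DF(3y) is solved at step 6

step 1 [0.5y] swap r/2=13/4987: DF=(1 − 13/4987·(0))/(1+13/4987) = 4987/5000 ≈ 0.997400
step 2 [1y] swap r/2=30/3299: DF=(1 − 30/3299·(0.997400))/(1+30/3299) = 491/500 ≈ 0.982000
step 3 [1.5y] bond c/2=23/800: DF=(532027/500000 − 23/800·(0.997400+0.982000))/(1+23/800) = 979/1000 ≈ 0.979000
step 4 [2y] bond c/2=3/80: DF=(890947/800000 − 3/80·(0.997400+0.982000+0.979000))/(1+3/80) = 1933/2000 ≈ 0.966500
step 5 [2.5y] bond c/2=1/80: DF=(32661/32000 − 1/80·(0.997400+0.982000+0.979000+0.966500))/(1+1/80) = 2399/2500 ≈ 0.959600
step 6 [3y] zero: DF = P = 9517/10000 ≈ 0.951700
step 7 [3.5y] zero: DF = P = 2329/2500 ≈ 0.931600
step 8 [4y] zero: DF = P = 1841/2000 ≈ 0.920500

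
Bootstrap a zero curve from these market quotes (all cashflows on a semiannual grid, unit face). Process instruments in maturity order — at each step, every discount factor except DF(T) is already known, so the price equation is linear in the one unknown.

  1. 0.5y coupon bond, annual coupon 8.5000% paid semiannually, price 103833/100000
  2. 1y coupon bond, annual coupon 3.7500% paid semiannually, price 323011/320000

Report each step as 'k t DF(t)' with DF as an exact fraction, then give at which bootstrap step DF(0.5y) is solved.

1 1/2 249/250
2 1 389/400
DF(0.5y) is solved at step 1

step 1 [0.5y] bond c/2=17/400: DF=(103833/100000 − 17/400·(0))/(1+17/400) = 249/250 ≈ 0.996000
step 2 [1y] bond c/2=3/160: DF=(323011/320000 − 3/160·(0.996000))/(1+3/160) = 389/400 ≈ 0.972500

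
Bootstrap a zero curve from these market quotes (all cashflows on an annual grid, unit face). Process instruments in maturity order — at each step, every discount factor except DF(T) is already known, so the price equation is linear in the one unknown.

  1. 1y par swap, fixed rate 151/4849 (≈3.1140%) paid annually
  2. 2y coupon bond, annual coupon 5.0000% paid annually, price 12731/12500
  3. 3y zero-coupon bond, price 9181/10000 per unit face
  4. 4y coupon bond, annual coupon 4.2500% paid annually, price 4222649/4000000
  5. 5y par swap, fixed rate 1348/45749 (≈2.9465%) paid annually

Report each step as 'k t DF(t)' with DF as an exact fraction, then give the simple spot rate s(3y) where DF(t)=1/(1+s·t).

step 1 [1y] swap r/1=151/4849: DF=(1 − 151/4849·(0))/(1+151/4849) = 4849/5000 ≈ 0.969800
step 2 [2y] bond c/1=1/20: DF=(12731/12500 − 1/20·(0.969800))/(1+1/20) = 4619/5000 ≈ 0.923800
step 3 [3y] zero: DF = P = 9181/10000 ≈ 0.918100
step 4 [4y] bond c/1=17/400: DF=(4222649/4000000 − 17/400·(0.969800+0.923800+0.918100))/(1+17/400) = 449/500 ≈ 0.898000
step 5 [5y] swap r/1=1348/45749: DF=(1 − 1348/45749·(0.969800+0.923800+0.918100+0.898000))/(1+1348/45749) = 2163/2500 ≈ 0.865200

1 1 4849/5000
2 2 4619/5000
3 3 9181/10000
4 4 449/500
5 5 2163/2500
s(3y) = (1/(9181/10000) − 1)/(3) = 273/9181 ≈ 2.9735%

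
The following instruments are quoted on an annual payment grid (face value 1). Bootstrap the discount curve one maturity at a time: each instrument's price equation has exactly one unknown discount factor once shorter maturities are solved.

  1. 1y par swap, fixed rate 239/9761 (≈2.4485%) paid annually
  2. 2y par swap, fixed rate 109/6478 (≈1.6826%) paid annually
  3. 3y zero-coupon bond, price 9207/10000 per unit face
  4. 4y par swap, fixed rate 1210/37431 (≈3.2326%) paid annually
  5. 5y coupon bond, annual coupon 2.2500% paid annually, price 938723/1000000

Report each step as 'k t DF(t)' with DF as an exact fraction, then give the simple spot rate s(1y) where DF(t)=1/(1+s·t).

1 1 9761/10000
2 2 9673/10000
3 3 9207/10000
4 4 879/1000
5 5 8357/10000
s(1y) = (1/(9761/10000) − 1)/(1) = 239/9761 ≈ 2.4485%

step 1 [1y] swap r/1=239/9761: DF=(1 − 239/9761·(0))/(1+239/9761) = 9761/10000 ≈ 0.976100
step 2 [2y] swap r/1=109/6478: DF=(1 − 109/6478·(0.976100))/(1+109/6478) = 9673/10000 ≈ 0.967300
step 3 [3y] zero: DF = P = 9207/10000 ≈ 0.920700
step 4 [4y] swap r/1=1210/37431: DF=(1 − 1210/37431·(0.976100+0.967300+0.920700))/(1+1210/37431) = 879/1000 ≈ 0.879000
step 5 [5y] bond c/1=9/400: DF=(938723/1000000 − 9/400·(0.976100+0.967300+0.920700+0.879000))/(1+9/400) = 8357/10000 ≈ 0.835700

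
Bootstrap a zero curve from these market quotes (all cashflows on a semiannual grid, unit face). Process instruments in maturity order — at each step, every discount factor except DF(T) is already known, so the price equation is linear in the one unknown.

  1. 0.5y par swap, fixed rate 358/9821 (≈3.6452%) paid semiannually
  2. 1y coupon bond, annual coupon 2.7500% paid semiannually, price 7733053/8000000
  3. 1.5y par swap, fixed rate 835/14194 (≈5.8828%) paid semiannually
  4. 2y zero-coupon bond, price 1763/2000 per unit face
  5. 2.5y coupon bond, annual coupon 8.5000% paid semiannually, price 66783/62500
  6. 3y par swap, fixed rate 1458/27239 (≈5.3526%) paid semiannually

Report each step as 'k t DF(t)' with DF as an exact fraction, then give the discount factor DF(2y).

step 1 [0.5y] swap r/2=179/9821: DF=(1 − 179/9821·(0))/(1+179/9821) = 9821/10000 ≈ 0.982100
step 2 [1y] bond c/2=11/800: DF=(7733053/8000000 − 11/800·(0.982100))/(1+11/800) = 4701/5000 ≈ 0.940200
step 3 [1.5y] swap r/2=835/28388: DF=(1 − 835/28388·(0.982100+0.940200))/(1+835/28388) = 1833/2000 ≈ 0.916500
step 4 [2y] zero: DF = P = 1763/2000 ≈ 0.881500
step 5 [2.5y] bond c/2=17/400: DF=(66783/62500 − 17/400·(0.982100+0.940200+0.916500+0.881500))/(1+17/400) = 8733/10000 ≈ 0.873300
step 6 [3y] swap r/2=729/27239: DF=(1 − 729/27239·(0.982100+0.940200+0.916500+0.881500+0.873300))/(1+729/27239) = 4271/5000 ≈ 0.854200

1 1/2 9821/10000
2 1 4701/5000
3 3/2 1833/2000
4 2 1763/2000
5 5/2 8733/10000
6 3 4271/5000
DF(2y) = 1763/2000 ≈ 0.881500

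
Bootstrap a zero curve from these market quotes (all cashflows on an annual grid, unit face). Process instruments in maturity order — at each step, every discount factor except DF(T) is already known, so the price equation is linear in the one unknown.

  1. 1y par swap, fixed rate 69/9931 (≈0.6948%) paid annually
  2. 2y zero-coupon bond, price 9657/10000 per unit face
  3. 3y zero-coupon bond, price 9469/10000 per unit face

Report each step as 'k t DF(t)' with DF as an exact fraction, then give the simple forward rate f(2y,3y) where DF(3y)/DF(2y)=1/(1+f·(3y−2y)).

1 1 9931/10000
2 2 9657/10000
3 3 9469/10000
f(2y,3y) = ((9657/10000)/(9469/10000) − 1)/(1) = 188/9469 ≈ 1.9854%

step 1 [1y] swap r/1=69/9931: DF=(1 − 69/9931·(0))/(1+69/9931) = 9931/10000 ≈ 0.993100
step 2 [2y] zero: DF = P = 9657/10000 ≈ 0.965700
step 3 [3y] zero: DF = P = 9469/10000 ≈ 0.946900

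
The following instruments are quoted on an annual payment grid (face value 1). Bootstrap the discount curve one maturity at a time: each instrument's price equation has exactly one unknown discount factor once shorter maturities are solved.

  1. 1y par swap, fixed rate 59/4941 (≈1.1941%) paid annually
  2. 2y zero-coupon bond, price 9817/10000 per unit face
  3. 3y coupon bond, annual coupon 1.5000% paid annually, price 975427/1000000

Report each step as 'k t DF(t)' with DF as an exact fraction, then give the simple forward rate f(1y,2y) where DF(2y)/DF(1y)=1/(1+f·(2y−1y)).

1 1 4941/5000
2 2 9817/10000
3 3 9319/10000
f(1y,2y) = ((4941/5000)/(9817/10000) − 1)/(1) = 65/9817 ≈ 0.6621%

step 1 [1y] swap r/1=59/4941: DF=(1 − 59/4941·(0))/(1+59/4941) = 4941/5000 ≈ 0.988200
step 2 [2y] zero: DF = P = 9817/10000 ≈ 0.981700
step 3 [3y] bond c/1=3/200: DF=(975427/1000000 − 3/200·(0.988200+0.981700))/(1+3/200) = 9319/10000 ≈ 0.931900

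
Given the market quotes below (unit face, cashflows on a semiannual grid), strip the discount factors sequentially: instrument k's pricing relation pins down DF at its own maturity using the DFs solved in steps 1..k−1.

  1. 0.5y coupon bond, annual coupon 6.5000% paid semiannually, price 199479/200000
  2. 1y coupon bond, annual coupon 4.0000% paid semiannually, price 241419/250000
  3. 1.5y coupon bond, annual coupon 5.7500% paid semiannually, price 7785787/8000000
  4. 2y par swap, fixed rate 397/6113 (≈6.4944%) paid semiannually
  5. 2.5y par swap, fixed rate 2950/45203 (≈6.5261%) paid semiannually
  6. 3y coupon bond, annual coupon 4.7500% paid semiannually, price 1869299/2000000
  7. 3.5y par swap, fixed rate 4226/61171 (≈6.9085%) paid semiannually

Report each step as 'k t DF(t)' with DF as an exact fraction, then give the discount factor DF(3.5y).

step 1 [0.5y] bond c/2=13/400: DF=(199479/200000 − 13/400·(0))/(1+13/400) = 483/500 ≈ 0.966000
step 2 [1y] bond c/2=1/50: DF=(241419/250000 − 1/50·(0.966000))/(1+1/50) = 4639/5000 ≈ 0.927800
step 3 [1.5y] bond c/2=23/800: DF=(7785787/8000000 − 23/800·(0.966000+0.927800))/(1+23/800) = 8931/10000 ≈ 0.893100
step 4 [2y] swap r/2=397/12226: DF=(1 − 397/12226·(0.966000+0.927800+0.893100))/(1+397/12226) = 8809/10000 ≈ 0.880900
step 5 [2.5y] swap r/2=1475/45203: DF=(1 − 1475/45203·(0.966000+0.927800+0.893100+0.880900))/(1+1475/45203) = 341/400 ≈ 0.852500
step 6 [3y] bond c/2=19/800: DF=(1869299/2000000 − 19/800·(0.966000+0.927800+0.893100+0.880900+0.852500))/(1+19/800) = 8081/10000 ≈ 0.808100
step 7 [3.5y] swap r/2=2113/61171: DF=(1 − 2113/61171·(0.966000+0.927800+0.893100+0.880900+0.852500+0.808100))/(1+2113/61171) = 7887/10000 ≈ 0.788700

1 1/2 483/500
2 1 4639/5000
3 3/2 8931/10000
4 2 8809/10000
5 5/2 341/400
6 3 8081/10000
7 7/2 7887/10000
DF(3.5y) = 7887/10000 ≈ 0.788700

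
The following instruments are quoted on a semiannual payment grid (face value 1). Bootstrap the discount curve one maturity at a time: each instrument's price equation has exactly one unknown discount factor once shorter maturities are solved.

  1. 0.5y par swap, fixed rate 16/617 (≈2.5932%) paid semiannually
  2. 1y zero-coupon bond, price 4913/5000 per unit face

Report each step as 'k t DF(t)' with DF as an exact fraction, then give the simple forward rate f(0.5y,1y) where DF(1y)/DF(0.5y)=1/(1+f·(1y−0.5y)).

1 1/2 617/625
2 1 4913/5000
f(0.5y,1y) = ((617/625)/(4913/5000) − 1)/(1/2) = 46/4913 ≈ 0.9363%

step 1 [0.5y] swap r/2=8/617: DF=(1 − 8/617·(0))/(1+8/617) = 617/625 ≈ 0.987200
step 2 [1y] zero: DF = P = 4913/5000 ≈ 0.982600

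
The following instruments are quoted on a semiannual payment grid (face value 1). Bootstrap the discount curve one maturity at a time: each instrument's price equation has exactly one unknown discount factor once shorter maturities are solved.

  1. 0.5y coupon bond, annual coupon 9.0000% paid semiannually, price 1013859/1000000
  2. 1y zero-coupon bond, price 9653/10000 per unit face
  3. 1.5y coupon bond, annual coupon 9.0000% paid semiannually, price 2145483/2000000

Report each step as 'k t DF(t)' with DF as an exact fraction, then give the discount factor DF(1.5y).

step 1 [0.5y] bond c/2=9/200: DF=(1013859/1000000 − 9/200·(0))/(1+9/200) = 4851/5000 ≈ 0.970200
step 2 [1y] zero: DF = P = 9653/10000 ≈ 0.965300
step 3 [1.5y] bond c/2=9/200: DF=(2145483/2000000 − 9/200·(0.970200+0.965300))/(1+9/200) = 1179/1250 ≈ 0.943200

1 1/2 4851/5000
2 1 9653/10000
3 3/2 1179/1250
DF(1.5y) = 1179/1250 ≈ 0.943200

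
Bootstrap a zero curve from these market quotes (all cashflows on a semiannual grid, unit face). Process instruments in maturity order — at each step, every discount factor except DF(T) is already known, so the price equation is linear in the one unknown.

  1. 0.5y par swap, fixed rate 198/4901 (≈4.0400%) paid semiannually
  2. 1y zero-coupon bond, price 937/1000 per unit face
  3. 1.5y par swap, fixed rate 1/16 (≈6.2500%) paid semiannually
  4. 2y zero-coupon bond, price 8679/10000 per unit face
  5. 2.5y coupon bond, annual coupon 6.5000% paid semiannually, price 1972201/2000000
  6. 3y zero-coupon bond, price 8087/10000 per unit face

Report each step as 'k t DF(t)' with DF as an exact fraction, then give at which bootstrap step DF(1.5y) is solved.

1 1/2 4901/5000
2 1 937/1000
3 3/2 2279/2500
4 2 8679/10000
5 5/2 8387/10000
6 3 8087/10000
DF(1.5y) is solved at step 3

step 1 [0.5y] swap r/2=99/4901: DF=(1 − 99/4901·(0))/(1+99/4901) = 4901/5000 ≈ 0.980200
step 2 [1y] zero: DF = P = 937/1000 ≈ 0.937000
step 3 [1.5y] swap r/2=1/32: DF=(1 − 1/32·(0.980200+0.937000))/(1+1/32) = 2279/2500 ≈ 0.911600
step 4 [2y] zero: DF = P = 8679/10000 ≈ 0.867900
step 5 [2.5y] bond c/2=13/400: DF=(1972201/2000000 − 13/400·(0.980200+0.937000+0.911600+0.867900))/(1+13/400) = 8387/10000 ≈ 0.838700
step 6 [3y] zero: DF = P = 8087/10000 ≈ 0.808700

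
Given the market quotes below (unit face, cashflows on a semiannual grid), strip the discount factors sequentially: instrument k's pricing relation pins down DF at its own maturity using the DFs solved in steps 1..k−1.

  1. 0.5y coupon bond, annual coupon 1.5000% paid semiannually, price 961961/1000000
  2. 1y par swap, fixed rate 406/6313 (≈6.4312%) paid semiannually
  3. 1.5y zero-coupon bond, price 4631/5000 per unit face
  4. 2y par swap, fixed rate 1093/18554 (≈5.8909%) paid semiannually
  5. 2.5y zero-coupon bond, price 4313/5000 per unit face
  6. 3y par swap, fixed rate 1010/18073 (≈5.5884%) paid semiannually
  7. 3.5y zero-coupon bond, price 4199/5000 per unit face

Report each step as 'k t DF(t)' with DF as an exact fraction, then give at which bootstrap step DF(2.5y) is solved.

step 1 [0.5y] bond c/2=3/400: DF=(961961/1000000 − 3/400·(0))/(1+3/400) = 2387/2500 ≈ 0.954800
step 2 [1y] swap r/2=203/6313: DF=(1 − 203/6313·(0.954800))/(1+203/6313) = 9391/10000 ≈ 0.939100
step 3 [1.5y] zero: DF = P = 4631/5000 ≈ 0.926200
step 4 [2y] swap r/2=1093/37108: DF=(1 − 1093/37108·(0.954800+0.939100+0.926200))/(1+1093/37108) = 8907/10000 ≈ 0.890700
step 5 [2.5y] zero: DF = P = 4313/5000 ≈ 0.862600
step 6 [3y] swap r/2=505/18073: DF=(1 − 505/18073·(0.954800+0.939100+0.926200+0.890700+0.862600))/(1+505/18073) = 1697/2000 ≈ 0.848500
step 7 [3.5y] zero: DF = P = 4199/5000 ≈ 0.839800

1 1/2 2387/2500
2 1 9391/10000
3 3/2 4631/5000
4 2 8907/10000
5 5/2 4313/5000
6 3 1697/2000
7 7/2 4199/5000
DF(2.5y) is solved at step 5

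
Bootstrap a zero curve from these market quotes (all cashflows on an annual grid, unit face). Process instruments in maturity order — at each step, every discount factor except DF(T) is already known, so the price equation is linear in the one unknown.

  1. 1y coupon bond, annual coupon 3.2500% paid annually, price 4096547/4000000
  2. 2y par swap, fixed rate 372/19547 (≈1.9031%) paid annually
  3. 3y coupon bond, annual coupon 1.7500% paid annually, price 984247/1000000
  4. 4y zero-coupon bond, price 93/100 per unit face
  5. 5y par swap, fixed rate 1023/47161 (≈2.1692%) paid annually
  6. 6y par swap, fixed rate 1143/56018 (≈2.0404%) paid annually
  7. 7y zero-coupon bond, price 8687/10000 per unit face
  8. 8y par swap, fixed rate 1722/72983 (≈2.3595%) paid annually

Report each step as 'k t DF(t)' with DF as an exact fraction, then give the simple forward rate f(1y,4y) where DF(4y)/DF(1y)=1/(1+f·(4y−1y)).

step 1 [1y] bond c/1=13/400: DF=(4096547/4000000 − 13/400·(0))/(1+13/400) = 9919/10000 ≈ 0.991900
step 2 [2y] swap r/1=372/19547: DF=(1 − 372/19547·(0.991900))/(1+372/19547) = 2407/2500 ≈ 0.962800
step 3 [3y] bond c/1=7/400: DF=(984247/1000000 − 7/400·(0.991900+0.962800))/(1+7/400) = 9337/10000 ≈ 0.933700
step 4 [4y] zero: DF = P = 93/100 ≈ 0.930000
step 5 [5y] swap r/1=1023/47161: DF=(1 − 1023/47161·(0.991900+0.962800+0.933700+0.930000))/(1+1023/47161) = 8977/10000 ≈ 0.897700
step 6 [6y] swap r/1=1143/56018: DF=(1 − 1143/56018·(0.991900+0.962800+0.933700+0.930000+0.897700))/(1+1143/56018) = 8857/10000 ≈ 0.885700
step 7 [7y] zero: DF = P = 8687/10000 ≈ 0.868700
step 8 [8y] swap r/1=1722/72983: DF=(1 − 1722/72983·(0.991900+0.962800+0.933700+0.930000+0.897700+0.885700+0.868700))/(1+1722/72983) = 4139/5000 ≈ 0.827800

1 1 9919/10000
2 2 2407/2500
3 3 9337/10000
4 4 93/100
5 5 8977/10000
6 6 8857/10000
7 7 8687/10000
8 8 4139/5000
f(1y,4y) = ((9919/10000)/(93/100) − 1)/(3) = 619/27900 ≈ 2.2186%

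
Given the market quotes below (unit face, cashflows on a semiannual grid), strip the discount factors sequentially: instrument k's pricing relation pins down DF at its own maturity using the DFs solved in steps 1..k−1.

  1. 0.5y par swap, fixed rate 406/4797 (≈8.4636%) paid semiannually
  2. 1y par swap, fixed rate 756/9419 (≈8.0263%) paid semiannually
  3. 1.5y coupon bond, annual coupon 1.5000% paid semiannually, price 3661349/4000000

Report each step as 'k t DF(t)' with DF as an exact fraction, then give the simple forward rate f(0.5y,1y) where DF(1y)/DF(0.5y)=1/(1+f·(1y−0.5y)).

step 1 [0.5y] swap r/2=203/4797: DF=(1 − 203/4797·(0))/(1+203/4797) = 4797/5000 ≈ 0.959400
step 2 [1y] swap r/2=378/9419: DF=(1 − 378/9419·(0.959400))/(1+378/9419) = 2311/2500 ≈ 0.924400
step 3 [1.5y] bond c/2=3/400: DF=(3661349/4000000 − 3/400·(0.959400+0.924400))/(1+3/400) = 1789/2000 ≈ 0.894500

1 1/2 4797/5000
2 1 2311/2500
3 3/2 1789/2000
f(0.5y,1y) = ((4797/5000)/(2311/2500) − 1)/(1/2) = 175/2311 ≈ 7.5725%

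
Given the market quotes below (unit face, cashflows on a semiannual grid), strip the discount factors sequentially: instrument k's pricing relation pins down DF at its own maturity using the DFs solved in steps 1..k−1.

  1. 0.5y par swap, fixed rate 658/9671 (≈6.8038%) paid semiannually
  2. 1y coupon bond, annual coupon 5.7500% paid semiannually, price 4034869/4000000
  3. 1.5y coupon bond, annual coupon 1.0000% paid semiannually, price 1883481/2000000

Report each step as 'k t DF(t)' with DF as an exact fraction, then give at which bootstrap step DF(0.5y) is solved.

step 1 [0.5y] swap r/2=329/9671: DF=(1 − 329/9671·(0))/(1+329/9671) = 9671/10000 ≈ 0.967100
step 2 [1y] bond c/2=23/800: DF=(4034869/4000000 − 23/800·(0.967100))/(1+23/800) = 1907/2000 ≈ 0.953500
step 3 [1.5y] bond c/2=1/200: DF=(1883481/2000000 − 1/200·(0.967100+0.953500))/(1+1/200) = 371/400 ≈ 0.927500

1 1/2 9671/10000
2 1 1907/2000
3 3/2 371/400
DF(0.5y) is solved at step 1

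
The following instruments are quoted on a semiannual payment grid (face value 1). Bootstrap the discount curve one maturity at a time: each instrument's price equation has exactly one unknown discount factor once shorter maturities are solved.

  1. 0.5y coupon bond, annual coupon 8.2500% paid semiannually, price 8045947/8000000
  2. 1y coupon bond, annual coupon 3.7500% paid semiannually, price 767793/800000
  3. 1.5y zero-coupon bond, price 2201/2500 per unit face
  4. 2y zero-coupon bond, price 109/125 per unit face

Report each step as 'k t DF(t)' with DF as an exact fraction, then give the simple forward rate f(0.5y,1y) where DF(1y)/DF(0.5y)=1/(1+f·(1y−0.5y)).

1 1/2 9659/10000
2 1 9243/10000
3 3/2 2201/2500
4 2 109/125
f(0.5y,1y) = ((9659/10000)/(9243/10000) − 1)/(1/2) = 64/711 ≈ 9.0014%

step 1 [0.5y] bond c/2=33/800: DF=(8045947/8000000 − 33/800·(0))/(1+33/800) = 9659/10000 ≈ 0.965900
step 2 [1y] bond c/2=3/160: DF=(767793/800000 − 3/160·(0.965900))/(1+3/160) = 9243/10000 ≈ 0.924300
step 3 [1.5y] zero: DF = P = 2201/2500 ≈ 0.880400
step 4 [2y] zero: DF = P = 109/125 ≈ 0.872000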